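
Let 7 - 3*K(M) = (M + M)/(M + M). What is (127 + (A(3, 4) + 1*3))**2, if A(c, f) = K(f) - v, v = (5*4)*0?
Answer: 17424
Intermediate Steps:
v = 0 (v = 20*0 = 0)
K(M) = 2 (K(M) = 7/3 - (M + M)/(3*(M + M)) = 7/3 - 2*M/(3*(2*M)) = 7/3 - 2*M*1/(2*M)/3 = 7/3 - 1/3*1 = 7/3 - 1/3 = 2)
A(c, f) = 2 (A(c, f) = 2 - 1*0 = 2 + 0 = 2)
(127 + (A(3, 4) + 1*3))**2 = (127 + (2 + 1*3))**2 = (127 + (2 + 3))**2 = (127 + 5)**2 = 132**2 = 17424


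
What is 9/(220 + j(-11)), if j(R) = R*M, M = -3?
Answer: 9/253 ≈ 0.035573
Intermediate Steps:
j(R) = -3*R (j(R) = R*(-3) = -3*R)
9/(220 + j(-11)) = 9/(220 - 3*(-11)) = 9/(220 + 33) = 9/253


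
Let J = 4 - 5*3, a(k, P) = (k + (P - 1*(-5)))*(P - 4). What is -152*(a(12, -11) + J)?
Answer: 15352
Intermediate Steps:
a(k, P) = (-4 + P)*(5 + P + k) (a(k, P) = (k + (P + 5))*(-4 + P) = (k + (5 + P))*(-4 + P) = (5 + P + k)*(-4 + P) = (-4 + P)*(5 + P + k))
J = -11 (J = 4 - 15 = -11)
-152*(a(12, -11) + J) = -152*((-20 - 11 + (-11)² - 4*12 - 11*12) - 11) = -152*((-20 - 11 + 121 - 48 - 132) - 11) = -152*(-90 - 11) = -152*(-101) = 15352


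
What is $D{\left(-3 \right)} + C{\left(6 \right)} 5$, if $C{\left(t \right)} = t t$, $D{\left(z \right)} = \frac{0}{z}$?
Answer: $180$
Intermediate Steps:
$D{\left(z \right)} = 0$
$C{\left(t \right)} = t^{2}$
$D{\left(-3 \right)} + C{\left(6 \right)} 5 = 0 + 6^{2} \cdot 5 = 0 + 36 \cdot 5 = 0 + 180 = 180$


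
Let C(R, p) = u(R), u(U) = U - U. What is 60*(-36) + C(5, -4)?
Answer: -2160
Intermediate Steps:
u(U) = 0
C(R, p) = 0
60*(-36) + C(5, -4) = 60*(-36) + 0 = -2160 + 0 = -2160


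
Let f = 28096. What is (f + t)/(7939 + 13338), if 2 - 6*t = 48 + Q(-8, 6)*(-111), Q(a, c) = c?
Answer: 84598/63831 ≈ 1.3253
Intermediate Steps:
t = 310/3 (t = ⅓ - (48 + 6*(-111))/6 = ⅓ - (48 - 666)/6 = ⅓ - ⅙*(-618) = ⅓ + 103 = 310/3 ≈ 103.33)
(f + t)/(7939 + 13338) = (28096 + 310/3)/(7939 + 13338) = (84598/3)/21277 = (84598/3)*(1/21277) = 84598/63831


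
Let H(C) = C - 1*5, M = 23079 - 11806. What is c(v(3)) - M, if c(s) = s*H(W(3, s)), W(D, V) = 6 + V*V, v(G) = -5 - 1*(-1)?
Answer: -11341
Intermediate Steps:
v(G) = -4 (v(G) = -5 + 1 = -4)
M = 11273
W(D, V) = 6 + V**2
H(C) = -5 + C (H(C) = C - 5 = -5 + C)
c(s) = s*(1 + s**2) (c(s) = s*(-5 + (6 + s**2)) = s*(1 + s**2))
c(v(3)) - M = (-4 + (-4)**3) - 1*11273 = (-4 - 64) - 11273 = -68 - 11273 = -11341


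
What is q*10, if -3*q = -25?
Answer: 250/3 ≈ 83.333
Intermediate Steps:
q = 25/3 (q = -⅓*(-25) = 25/3 ≈ 8.3333)
q*10 = (25/3)*10 = 250/3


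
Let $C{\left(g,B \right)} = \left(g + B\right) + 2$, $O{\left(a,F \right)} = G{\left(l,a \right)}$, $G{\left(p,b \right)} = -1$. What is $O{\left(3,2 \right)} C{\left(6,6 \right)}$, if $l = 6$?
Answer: $-14$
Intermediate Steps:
$O{\left(a,F \right)} = -1$
$C{\left(g,B \right)} = 2 + B + g$ ($C{\left(g,B \right)} = \left(B + g\right) + 2 = 2 + B + g$)
$O{\left(3,2 \right)} C{\left(6,6 \right)} = - (2 + 6 + 6) = \left(-1\right) 14 = -14$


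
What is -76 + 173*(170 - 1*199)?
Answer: -5093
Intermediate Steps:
-76 + 173*(170 - 1*199) = -76 + 173*(170 - 199) = -76 + 173*(-29) = -76 - 5017 = -5093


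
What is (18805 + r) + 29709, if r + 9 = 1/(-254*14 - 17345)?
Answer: 1013803004/20901 ≈ 48505.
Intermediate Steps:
r = -188110/20901 (r = -9 + 1/(-254*14 - 17345) = -9 + 1/(-3556 - 17345) = -9 + 1/(-20901) = -9 - 1/20901 = -188110/20901 ≈ -9.0000)
(18805 + r) + 29709 = (18805 - 188110/20901) + 29709 = 392855195/20901 + 29709 = 1013803004/20901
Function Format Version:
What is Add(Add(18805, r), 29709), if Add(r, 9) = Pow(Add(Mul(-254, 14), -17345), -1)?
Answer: Rational(1013803004, 20901) ≈ 48505.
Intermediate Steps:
r = Rational(-188110, 20901) (r = Add(-9, Pow(Add(Mul(-254, 14), -17345), -1)) = Add(-9, Pow(Add(-3556, -17345), -1)) = Add(-9, Pow(-20901, -1)) = Add(-9, Rational(-1, 20901)) = Rational(-188110, 20901) ≈ -9.0000)
Add(Add(18805, r), 29709) = Add(Add(18805, Rational(-188110, 20901)), 29709) = Add(Rational(392855195, 20901), 29709) = Rational(1013803004, 20901)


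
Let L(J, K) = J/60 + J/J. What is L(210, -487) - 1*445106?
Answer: -890203/2 ≈ -4.4510e+5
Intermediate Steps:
L(J, K) = 1 + J/60 (L(J, K) = J*(1/60) + 1 = J/60 + 1 = 1 + J/60)
L(210, -487) - 1*445106 = (1 + (1/60)*210) - 1*445106 = (1 + 7/2) - 445106 = 9/2 - 445106 = -890203/2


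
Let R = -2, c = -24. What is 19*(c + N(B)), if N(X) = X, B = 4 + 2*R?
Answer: -456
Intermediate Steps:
B = 0 (B = 4 + 2*(-2) = 4 - 4 = 0)
19*(c + N(B)) = 19*(-24 + 0) = 19*(-24) = -456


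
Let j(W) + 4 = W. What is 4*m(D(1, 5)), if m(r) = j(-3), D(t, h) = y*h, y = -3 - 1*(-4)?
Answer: -28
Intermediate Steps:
j(W) = -4 + W
y = 1 (y = -3 + 4 = 1)
D(t, h) = h (D(t, h) = 1*h = h)
m(r) = -7 (m(r) = -4 - 3 = -7)
4*m(D(1, 5)) = 4*(-7) = -28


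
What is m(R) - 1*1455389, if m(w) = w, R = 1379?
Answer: -1454010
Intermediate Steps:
m(R) - 1*1455389 = 1379 - 1*1455389 = 1379 - 1455389 = -1454010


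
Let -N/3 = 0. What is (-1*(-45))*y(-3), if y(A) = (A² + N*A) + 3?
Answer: 540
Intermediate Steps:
N = 0 (N = -3*0 = 0)
y(A) = 3 + A² (y(A) = (A² + 0*A) + 3 = (A² + 0) + 3 = A² + 3 = 3 + A²)
(-1*(-45))*y(-3) = (-1*(-45))*(3 + (-3)²) = 45*(3 + 9) = 45*12 = 540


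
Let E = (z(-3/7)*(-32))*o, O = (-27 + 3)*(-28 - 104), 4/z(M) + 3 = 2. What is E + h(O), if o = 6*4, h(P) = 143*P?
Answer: 456096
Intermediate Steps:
z(M) = -4 (z(M) = 4/(-3 + 2) = 4/(-1) = 4*(-1) = -4)
O = 3168 (O = -24*(-132) = 3168)
o = 24
E = 3072 (E = -4*(-32)*24 = 128*24 = 3072)
E + h(O) = 3072 + 143*3168 = 3072 + 453024 = 456096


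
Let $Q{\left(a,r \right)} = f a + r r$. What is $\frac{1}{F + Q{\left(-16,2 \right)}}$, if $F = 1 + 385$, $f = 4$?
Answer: $\frac{1}{326} \approx 0.0030675$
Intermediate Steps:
$Q{\left(a,r \right)} = r^{2} + 4 a$ ($Q{\left(a,r \right)} = 4 a + r r = 4 a + r^{2} = r^{2} + 4 a$)
$F = 386$
$\frac{1}{F + Q{\left(-16,2 \right)}} = \frac{1}{386 + \left(2^{2} + 4 \left(-16\right)\right)} = \frac{1}{386 + \left(4 - 64\right)} = \frac{1}{386 - 60} = \frac{1}{326}$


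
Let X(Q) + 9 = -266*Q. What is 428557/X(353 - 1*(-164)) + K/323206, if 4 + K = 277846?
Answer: -50150152820/22225422193 ≈ -2.2564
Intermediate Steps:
K = 277842 (K = -4 + 277846 = 277842)
X(Q) = -9 - 266*Q
428557/X(353 - 1*(-164)) + K/323206 = 428557/(-9 - 266*(353 - 1*(-164))) + 277842/323206 = 428557/(-9 - 266*(353 + 164)) + 277842*(1/323206) = 428557/(-9 - 266*517) + 138921/161603 = 428557/(-9 - 137522) + 138921/161603 = 428557/(-137531) + 138921/161603 = 428557*(-1/137531) + 138921/161603 = -428557/137531 + 138921/161603 = -50150152820/22225422193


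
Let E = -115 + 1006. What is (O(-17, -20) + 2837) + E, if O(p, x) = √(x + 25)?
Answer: 3728 + √5 ≈ 3730.2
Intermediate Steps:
O(p, x) = √(25 + x)
E = 891
(O(-17, -20) + 2837) + E = (√(25 - 20) + 2837) + 891 = (√5 + 2837) + 891 = (2837 + √5) + 891 = 3728 + √5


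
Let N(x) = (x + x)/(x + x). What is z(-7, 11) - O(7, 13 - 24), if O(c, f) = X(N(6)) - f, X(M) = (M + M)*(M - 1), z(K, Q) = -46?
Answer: -57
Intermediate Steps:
N(x) = 1 (N(x) = (2*x)/((2*x)) = (2*x)*(1/(2*x)) = 1)
X(M) = 2*M*(-1 + M) (X(M) = (2*M)*(-1 + M) = 2*M*(-1 + M))
O(c, f) = -f (O(c, f) = 2*1*(-1 + 1) - f = 2*1*0 - f = 0 - f = -f)
z(-7, 11) - O(7, 13 - 24) = -46 - (-1)*(13 - 24) = -46 - (-1)*(-11) = -46 - 1*11 = -46 - 11 = -57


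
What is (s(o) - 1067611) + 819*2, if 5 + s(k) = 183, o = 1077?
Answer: -1065795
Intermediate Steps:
s(k) = 178 (s(k) = -5 + 183 = 178)
(s(o) - 1067611) + 819*2 = (178 - 1067611) + 819*2 = -1067433 + 1638 = -1065795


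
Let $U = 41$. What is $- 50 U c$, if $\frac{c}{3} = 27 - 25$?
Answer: $-12300$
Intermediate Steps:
$c = 6$ ($c = 3 \left(27 - 25\right) = 3 \cdot 2 = 6$)
$- 50 U c = \left(-50\right) 41 \cdot 6 = \left(-2050\right) 6 = -12300$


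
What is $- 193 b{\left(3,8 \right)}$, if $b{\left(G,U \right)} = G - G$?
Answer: $0$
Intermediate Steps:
$b{\left(G,U \right)} = 0$
$- 193 b{\left(3,8 \right)} = \left(-193\right) 0 = 0$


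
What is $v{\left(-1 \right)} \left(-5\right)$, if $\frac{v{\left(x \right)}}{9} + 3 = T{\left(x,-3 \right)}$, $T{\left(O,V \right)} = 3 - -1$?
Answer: $-45$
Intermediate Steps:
$T{\left(O,V \right)} = 4$ ($T{\left(O,V \right)} = 3 + 1 = 4$)
$v{\left(x \right)} = 9$ ($v{\left(x \right)} = -27 + 9 \cdot 4 = -27 + 36 = 9$)
$v{\left(-1 \right)} \left(-5\right) = 9 \left(-5\right) = -45$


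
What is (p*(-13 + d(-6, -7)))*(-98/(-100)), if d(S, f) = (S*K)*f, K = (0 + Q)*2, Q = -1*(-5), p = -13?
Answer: -259259/50 ≈ -5185.2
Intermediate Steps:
Q = 5
K = 10 (K = (0 + 5)*2 = 5*2 = 10)
d(S, f) = 10*S*f (d(S, f) = (S*10)*f = (10*S)*f = 10*S*f)
(p*(-13 + d(-6, -7)))*(-98/(-100)) = (-13*(-13 + 10*(-6)*(-7)))*(-98/(-100)) = (-13*(-13 + 420))*(-98*(-1/100)) = -13*407*(49/50) = -5291*49/50 = -259259/50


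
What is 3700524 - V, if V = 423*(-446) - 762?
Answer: 3889944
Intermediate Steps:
V = -189420 (V = -188658 - 762 = -189420)
3700524 - V = 3700524 - 1*(-189420) = 3700524 + 189420 = 3889944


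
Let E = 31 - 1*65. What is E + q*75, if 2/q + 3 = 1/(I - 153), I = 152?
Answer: -143/2 ≈ -71.500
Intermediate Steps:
E = -34 (E = 31 - 65 = -34)
q = -½ (q = 2/(-3 + 1/(152 - 153)) = 2/(-3 + 1/(-1)) = 2/(-3 - 1) = 2/(-4) = 2*(-¼) = -½ ≈ -0.50000)
E + q*75 = -34 - ½*75 = -34 - 75/2 = -143/2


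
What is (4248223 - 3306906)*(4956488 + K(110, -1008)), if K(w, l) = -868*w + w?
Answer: 4575853012406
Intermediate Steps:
K(w, l) = -867*w
(4248223 - 3306906)*(4956488 + K(110, -1008)) = (4248223 - 3306906)*(4956488 - 867*110) = 941317*(4956488 - 95370) = 941317*4861118 = 4575853012406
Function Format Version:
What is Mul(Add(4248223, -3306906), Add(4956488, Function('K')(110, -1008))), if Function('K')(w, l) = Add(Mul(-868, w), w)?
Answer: 4575853012406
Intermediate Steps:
Function('K')(w, l) = Mul(-867, w)
Mul(Add(4248223, -3306906), Add(4956488, Function('K')(110, -1008))) = Mul(Add(4248223, -3306906), Add(4956488, Mul(-867, 110))) = Mul(941317, Add(4956488, -95370)) = Mul(941317, 4861118) = 4575853012406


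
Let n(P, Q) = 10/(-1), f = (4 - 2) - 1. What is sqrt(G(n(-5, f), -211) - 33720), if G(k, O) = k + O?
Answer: I*sqrt(33941) ≈ 184.23*I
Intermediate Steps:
f = 1 (f = 2 - 1 = 1)
n(P, Q) = -10 (n(P, Q) = 10*(-1) = -10)
G(k, O) = O + k
sqrt(G(n(-5, f), -211) - 33720) = sqrt((-211 - 10) - 33720) = sqrt(-221 - 33720) = sqrt(-33941) = I*sqrt(33941)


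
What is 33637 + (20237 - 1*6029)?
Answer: 47845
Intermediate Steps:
33637 + (20237 - 1*6029) = 33637 + (20237 - 6029) = 33637 + 14208 = 47845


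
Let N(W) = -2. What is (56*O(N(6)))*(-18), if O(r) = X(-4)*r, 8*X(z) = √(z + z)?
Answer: 504*I*√2 ≈ 712.76*I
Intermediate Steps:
X(z) = √2*√z/8 (X(z) = √(z + z)/8 = √(2*z)/8 = (√2*√z)/8 = √2*√z/8)
O(r) = I*r*√2/4 (O(r) = (√2*√(-4)/8)*r = (√2*(2*I)/8)*r = (I*√2/4)*r = I*r*√2/4)
(56*O(N(6)))*(-18) = (56*((¼)*I*(-2)*√2))*(-18) = (56*(-I*√2/2))*(-18) = -28*I*√2*(-18) = 504*I*√2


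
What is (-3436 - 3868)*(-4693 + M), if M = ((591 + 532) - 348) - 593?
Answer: 32948344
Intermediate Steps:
M = 182 (M = (1123 - 348) - 593 = 775 - 593 = 182)
(-3436 - 3868)*(-4693 + M) = (-3436 - 3868)*(-4693 + 182) = -7304*(-4511) = 32948344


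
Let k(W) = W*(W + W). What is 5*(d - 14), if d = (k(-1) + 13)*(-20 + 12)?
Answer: -670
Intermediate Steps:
k(W) = 2*W² (k(W) = W*(2*W) = 2*W²)
d = -120 (d = (2*(-1)² + 13)*(-20 + 12) = (2*1 + 13)*(-8) = (2 + 13)*(-8) = 15*(-8) = -120)
5*(d - 14) = 5*(-120 - 14) = 5*(-134) = -670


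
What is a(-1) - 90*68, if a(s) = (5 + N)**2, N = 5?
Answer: -6020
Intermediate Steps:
a(s) = 100 (a(s) = (5 + 5)**2 = 10**2 = 100)
a(-1) - 90*68 = 100 - 90*68 = 100 - 6120 = -6020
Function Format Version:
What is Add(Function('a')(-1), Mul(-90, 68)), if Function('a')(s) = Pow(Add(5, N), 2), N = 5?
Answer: -6020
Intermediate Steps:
Function('a')(s) = 100 (Function('a')(s) = Pow(Add(5, 5), 2) = Pow(10, 2) = 100)
Add(Function('a')(-1), Mul(-90, 68)) = Add(100, Mul(-90, 68)) = Add(100, -6120) = -6020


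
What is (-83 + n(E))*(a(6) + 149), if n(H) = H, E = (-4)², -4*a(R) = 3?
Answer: -39731/4 ≈ -9932.8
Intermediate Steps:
a(R) = -¾ (a(R) = -¼*3 = -¾)
E = 16
(-83 + n(E))*(a(6) + 149) = (-83 + 16)*(-¾ + 149) = -67*593/4 = -39731/4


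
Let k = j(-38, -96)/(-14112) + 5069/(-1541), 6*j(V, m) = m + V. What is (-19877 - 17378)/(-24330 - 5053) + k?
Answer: -3872085027991/1916940338208 ≈ -2.0199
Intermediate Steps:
j(V, m) = V/6 + m/6 (j(V, m) = (m + V)/6 = (V + m)/6 = V/6 + m/6)
k = -214497937/65239776 (k = ((⅙)*(-38) + (⅙)*(-96))/(-14112) + 5069/(-1541) = (-19/3 - 16)*(-1/14112) + 5069*(-1/1541) = -67/3*(-1/14112) - 5069/1541 = 67/42336 - 5069/1541 = -214497937/65239776 ≈ -3.2878)
(-19877 - 17378)/(-24330 - 5053) + k = (-19877 - 17378)/(-24330 - 5053) - 214497937/65239776 = -37255/(-29383) - 214497937/65239776 = -37255*(-1/29383) - 214497937/65239776 = 37255/29383 - 214497937/65239776 = -3872085027991/1916940338208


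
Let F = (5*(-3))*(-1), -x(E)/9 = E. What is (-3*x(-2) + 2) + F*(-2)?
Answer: -82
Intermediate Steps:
x(E) = -9*E
F = 15 (F = -15*(-1) = 15)
(-3*x(-2) + 2) + F*(-2) = (-(-27)*(-2) + 2) + 15*(-2) = (-3*18 + 2) - 30 = (-54 + 2) - 30 = -52 - 30 = -82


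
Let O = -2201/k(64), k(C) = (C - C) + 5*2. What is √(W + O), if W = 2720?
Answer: √249990/10 ≈ 49.999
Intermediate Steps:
k(C) = 10 (k(C) = 0 + 10 = 10)
O = -2201/10 ≈ -220.10
√(W + O) = √(2720 - 2201/10) = √(24999/10) = √249990/10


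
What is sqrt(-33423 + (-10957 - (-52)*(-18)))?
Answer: 2*I*sqrt(11329) ≈ 212.88*I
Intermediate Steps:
sqrt(-33423 + (-10957 - (-52)*(-18))) = sqrt(-33423 + (-10957 - 1*936)) = sqrt(-33423 + (-10957 - 936)) = sqrt(-33423 - 11893) = sqrt(-45316) = 2*I*sqrt(11329)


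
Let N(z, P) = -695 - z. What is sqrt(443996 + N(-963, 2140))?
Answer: 2*sqrt(111066) ≈ 666.53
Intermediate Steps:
sqrt(443996 + N(-963, 2140)) = sqrt(443996 + (-695 - 1*(-963))) = sqrt(443996 + (-695 + 963)) = sqrt(443996 + 268) = sqrt(444264) = 2*sqrt(111066)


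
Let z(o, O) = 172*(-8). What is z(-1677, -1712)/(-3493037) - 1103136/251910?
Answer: -642158039312/146655158445 ≈ -4.3787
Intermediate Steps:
z(o, O) = -1376
z(-1677, -1712)/(-3493037) - 1103136/251910 = -1376/(-3493037) - 1103136/251910 = -1376*(-1/3493037) - 1103136*1/251910 = 1376/3493037 - 183856/41985 = -642158039312/146655158445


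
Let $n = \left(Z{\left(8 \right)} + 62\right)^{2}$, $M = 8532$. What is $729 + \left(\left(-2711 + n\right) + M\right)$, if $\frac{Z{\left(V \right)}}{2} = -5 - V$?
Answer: $7846$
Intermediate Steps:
$Z{\left(V \right)} = -10 - 2 V$ ($Z{\left(V \right)} = 2 \left(-5 - V\right) = -10 - 2 V$)
$n = 1296$ ($n = \left(\left(-10 - 16\right) + 62\right)^{2} = \left(-26 + 62\right)^{2} = 36^{2} = 1296$)
$729 + \left(\left(-2711 + n\right) + M\right) = 729 + \left(\left(-2711 + 1296\right) + 8532\right) = 729 + \left(-1415 + 8532\right) = 729 + 7117 = 7846$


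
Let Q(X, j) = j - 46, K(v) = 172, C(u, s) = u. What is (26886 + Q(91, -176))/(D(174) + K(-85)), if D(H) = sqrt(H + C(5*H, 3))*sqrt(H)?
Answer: -573276/19009 + 579942*sqrt(6)/19009 ≈ 44.573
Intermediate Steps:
Q(X, j) = -46 + j
D(H) = H*sqrt(6) (D(H) = sqrt(H + 5*H)*sqrt(H) = sqrt(6*H)*sqrt(H) = (sqrt(6)*sqrt(H))*sqrt(H) = H*sqrt(6))
(26886 + Q(91, -176))/(D(174) + K(-85)) = (26886 + (-46 - 176))/(174*sqrt(6) + 172) = (26886 - 222)/(172 + 174*sqrt(6)) = 26664/(172 + 174*sqrt(6))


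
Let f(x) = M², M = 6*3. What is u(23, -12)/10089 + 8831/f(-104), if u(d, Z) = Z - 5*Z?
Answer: 9901279/363204 ≈ 27.261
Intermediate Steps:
M = 18
u(d, Z) = -4*Z
f(x) = 324 (f(x) = 18² = 324)
u(23, -12)/10089 + 8831/f(-104) = -4*(-12)/10089 + 8831/324 = 48*(1/10089) + 8831*(1/324) = 16/3363 + 8831/324 = 9901279/363204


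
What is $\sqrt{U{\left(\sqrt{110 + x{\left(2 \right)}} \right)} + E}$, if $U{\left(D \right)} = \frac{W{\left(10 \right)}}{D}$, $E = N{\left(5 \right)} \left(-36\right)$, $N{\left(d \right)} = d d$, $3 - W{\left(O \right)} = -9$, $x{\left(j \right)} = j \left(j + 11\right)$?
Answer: $\frac{\sqrt{-260100 + 51 \sqrt{34}}}{17} \approx 29.983 i$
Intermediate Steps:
$x{\left(j \right)} = j \left(11 + j\right)$
$W{\left(O \right)} = 12$ ($W{\left(O \right)} = 3 - -9 = 3 + 9 = 12$)
$N{\left(d \right)} = d^{2}$
$E = -900$ ($E = 5^{2} \left(-36\right) = 25 \left(-36\right) = -900$)
$U{\left(D \right)} = \frac{12}{D}$
$\sqrt{U{\left(\sqrt{110 + x{\left(2 \right)}} \right)} + E} = \sqrt{\frac{12}{\sqrt{110 + 2 \left(11 + 2\right)}} - 900} = \sqrt{\frac{12}{\sqrt{110 + 2 \cdot 13}} - 900} = \sqrt{\frac{12}{\sqrt{110 + 26}} - 900} = \sqrt{\frac{12}{\sqrt{136}} - 900} = \sqrt{\frac{12}{2 \sqrt{34}} - 900} = \sqrt{12 \frac{\sqrt{34}}{68} - 900} = \sqrt{\frac{3 \sqrt{34}}{17} - 900} = \sqrt{-900 + \frac{3 \sqrt{34}}{17}}$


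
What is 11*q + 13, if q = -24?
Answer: -251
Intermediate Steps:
11*q + 13 = 11*(-24) + 13 = -264 + 13 = -251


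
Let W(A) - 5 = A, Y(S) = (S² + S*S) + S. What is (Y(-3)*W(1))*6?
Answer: 540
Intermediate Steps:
Y(S) = S + 2*S² (Y(S) = (S² + S²) + S = 2*S² + S = S + 2*S²)
W(A) = 5 + A
(Y(-3)*W(1))*6 = ((-3*(1 + 2*(-3)))*(5 + 1))*6 = (-3*(1 - 6)*6)*6 = (-3*(-5)*6)*6 = (15*6)*6 = 90*6 = 540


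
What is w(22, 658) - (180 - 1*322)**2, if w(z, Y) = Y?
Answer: -19506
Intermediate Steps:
w(22, 658) - (180 - 1*322)**2 = 658 - (180 - 1*322)**2 = 658 - (180 - 322)**2 = 658 - 1*(-142)**2 = 658 - 1*20164 = 658 - 20164 = -19506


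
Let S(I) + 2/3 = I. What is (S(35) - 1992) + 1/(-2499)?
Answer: -4892210/2499 ≈ -1957.7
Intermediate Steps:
S(I) = -2/3 + I
(S(35) - 1992) + 1/(-2499) = ((-2/3 + 35) - 1992) + 1/(-2499) = (103/3 - 1992) - 1/2499 = -5873/3 - 1/2499 = -4892210/2499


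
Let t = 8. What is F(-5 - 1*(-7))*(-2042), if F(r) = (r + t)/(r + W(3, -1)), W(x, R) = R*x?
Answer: 20420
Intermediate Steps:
F(r) = (8 + r)/(-3 + r) (F(r) = (r + 8)/(r - 1*3) = (8 + r)/(r - 3) = (8 + r)/(-3 + r))
F(-5 - 1*(-7))*(-2042) = ((8 + (-5 - 1*(-7)))/(-3 + (-5 - 1*(-7))))*(-2042) = ((8 + (-5 + 7))/(-3 + (-5 + 7)))*(-2042) = ((8 + 2)/(-3 + 2))*(-2042) = (10/(-1))*(-2042) = -1*10*(-2042) = -10*(-2042) = 20420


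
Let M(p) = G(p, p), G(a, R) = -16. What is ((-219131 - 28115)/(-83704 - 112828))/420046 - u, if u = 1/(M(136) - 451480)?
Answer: 24272882561/4659014340398264 ≈ 5.2099e-6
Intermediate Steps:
M(p) = -16
u = -1/451496 (u = 1/(-16 - 451480) = 1/(-451496) = -1/451496 ≈ -2.2149e-6)
((-219131 - 28115)/(-83704 - 112828))/420046 - u = ((-219131 - 28115)/(-83704 - 112828))/420046 - 1*(-1/451496) = -247246/(-196532)*(1/420046) + 1/451496 = -247246*(-1/196532)*(1/420046) + 1/451496 = (123623/98266)*(1/420046) + 1/451496 = 123623/41276240236 + 1/451496 = 24272882561/4659014340398264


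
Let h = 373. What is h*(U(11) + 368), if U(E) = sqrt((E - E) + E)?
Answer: 137264 + 373*sqrt(11) ≈ 1.3850e+5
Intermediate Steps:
U(E) = sqrt(E) (U(E) = sqrt(0 + E) = sqrt(E))
h*(U(11) + 368) = 373*(sqrt(11) + 368) = 373*(368 + sqrt(11)) = 137264 + 373*sqrt(11)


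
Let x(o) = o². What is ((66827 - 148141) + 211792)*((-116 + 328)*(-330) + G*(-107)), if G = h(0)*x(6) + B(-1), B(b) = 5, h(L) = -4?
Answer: -7187641586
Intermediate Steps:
G = -139 (G = -4*6² + 5 = -4*36 + 5 = -144 + 5 = -139)
((66827 - 148141) + 211792)*((-116 + 328)*(-330) + G*(-107)) = ((66827 - 148141) + 211792)*((-116 + 328)*(-330) - 139*(-107)) = (-81314 + 211792)*(212*(-330) + 14873) = 130478*(-69960 + 14873) = 130478*(-55087) = -7187641586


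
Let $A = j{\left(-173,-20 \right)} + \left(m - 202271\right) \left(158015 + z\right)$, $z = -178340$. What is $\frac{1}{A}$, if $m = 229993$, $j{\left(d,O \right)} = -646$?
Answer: $- \frac{1}{563450296} \approx -1.7748 \cdot 10^{-9}$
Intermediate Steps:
$A = -563450296$ ($A = -646 + \left(229993 - 202271\right) \left(158015 - 178340\right) = -646 + 27722 \left(-20325\right) = -646 - 563449650 = -563450296$)
$\frac{1}{A} = \frac{1}{-563450296} = - \frac{1}{563450296}$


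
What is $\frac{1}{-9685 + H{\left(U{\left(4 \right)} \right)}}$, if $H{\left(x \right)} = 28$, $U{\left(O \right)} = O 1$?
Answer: $- \frac{1}{9657} \approx -0.00010355$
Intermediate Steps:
$U{\left(O \right)} = O$
$\frac{1}{-9685 + H{\left(U{\left(4 \right)} \right)}} = \frac{1}{-9685 + 28} = \frac{1}{-9657} = - \frac{1}{9657}$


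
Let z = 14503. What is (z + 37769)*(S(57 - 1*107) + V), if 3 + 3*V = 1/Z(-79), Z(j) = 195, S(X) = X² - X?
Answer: 8660692128/65 ≈ 1.3324e+8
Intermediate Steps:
V = -584/585 (V = -1 + (⅓)/195 = -1 + (⅓)*(1/195) = -1 + 1/585 = -584/585 ≈ -0.99829)
(z + 37769)*(S(57 - 1*107) + V) = (14503 + 37769)*((57 - 1*107)*(-1 + (57 - 1*107)) - 584/585) = 52272*((57 - 107)*(-1 + (57 - 107)) - 584/585) = 52272*(-50*(-1 - 50) - 584/585) = 52272*(-50*(-51) - 584/585) = 52272*(2550 - 584/585) = 52272*(1491166/585) = 8660692128/65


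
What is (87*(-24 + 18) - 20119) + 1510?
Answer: -19131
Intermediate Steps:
(87*(-24 + 18) - 20119) + 1510 = (87*(-6) - 20119) + 1510 = (-522 - 20119) + 1510 = -20641 + 1510 = -19131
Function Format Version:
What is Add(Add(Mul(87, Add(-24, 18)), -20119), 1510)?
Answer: -19131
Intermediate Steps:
Add(Add(Mul(87, Add(-24, 18)), -20119), 1510) = Add(Add(Mul(87, -6), -20119), 1510) = Add(Add(-522, -20119), 1510) = Add(-20641, 1510) = -19131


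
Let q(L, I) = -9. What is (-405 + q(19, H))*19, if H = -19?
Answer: -7866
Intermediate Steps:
(-405 + q(19, H))*19 = (-405 - 9)*19 = -414*19 = -7866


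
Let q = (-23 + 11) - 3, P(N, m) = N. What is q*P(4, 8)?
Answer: -60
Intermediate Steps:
q = -15 (q = -12 - 3 = -15)
q*P(4, 8) = -15*4 = -60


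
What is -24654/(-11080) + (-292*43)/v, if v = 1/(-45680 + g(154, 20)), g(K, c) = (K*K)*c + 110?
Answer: -29823952887673/5540 ≈ -5.3834e+9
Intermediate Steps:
g(K, c) = 110 + c*K² (g(K, c) = K²*c + 110 = c*K² + 110 = 110 + c*K²)
v = 1/428750 (v = 1/(-45680 + (110 + 20*154²)) = 1/(-45680 + (110 + 20*23716)) = 1/(-45680 + (110 + 474320)) = 1/(-45680 + 474430) = 1/428750 ≈ 2.3324e-6)
-24654/(-11080) + (-292*43)/v = -24654/(-11080) + (-292*43)/(1/428750) = -24654*(-1/11080) - 12556*428750 = 12327/5540 - 5383385000 = -29823952887673/5540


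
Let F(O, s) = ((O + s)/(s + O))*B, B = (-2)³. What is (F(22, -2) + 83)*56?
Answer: 4200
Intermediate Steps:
B = -8
F(O, s) = -8 (F(O, s) = ((O + s)/(s + O))*(-8) = ((O + s)/(O + s))*(-8) = 1*(-8) = -8)
(F(22, -2) + 83)*56 = (-8 + 83)*56 = 75*56 = 4200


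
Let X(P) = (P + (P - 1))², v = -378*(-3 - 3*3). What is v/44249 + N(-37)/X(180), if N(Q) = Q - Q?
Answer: 4536/44249 ≈ 0.10251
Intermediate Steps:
v = 4536 (v = -378*(-3 - 9) = -378*(-12) = 4536)
X(P) = (-1 + 2*P)² (X(P) = (P + (-1 + P))² = (-1 + 2*P)²)
N(Q) = 0
v/44249 + N(-37)/X(180) = 4536/44249 + 0/((-1 + 2*180)²) = 4536*(1/44249) + 0/((-1 + 360)²) = 4536/44249 + 0/(359²) = 4536/44249 + 0/128881 = 4536/44249 + 0*(1/128881) = 4536/44249 + 0 = 4536/44249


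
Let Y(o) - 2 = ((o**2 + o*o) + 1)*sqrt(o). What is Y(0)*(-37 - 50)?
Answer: -174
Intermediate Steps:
Y(o) = 2 + sqrt(o)*(1 + 2*o**2) (Y(o) = 2 + ((o**2 + o*o) + 1)*sqrt(o) = 2 + ((o**2 + o**2) + 1)*sqrt(o) = 2 + (2*o**2 + 1)*sqrt(o) = 2 + (1 + 2*o**2)*sqrt(o) = 2 + sqrt(o)*(1 + 2*o**2))
Y(0)*(-37 - 50) = (2 + sqrt(0) + 2*0**(5/2))*(-37 - 50) = (2 + 0 + 2*0)*(-87) = (2 + 0 + 0)*(-87) = 2*(-87) = -174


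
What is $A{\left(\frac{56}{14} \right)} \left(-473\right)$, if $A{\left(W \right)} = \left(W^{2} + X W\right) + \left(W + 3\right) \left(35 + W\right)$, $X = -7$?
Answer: $-123453$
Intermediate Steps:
$A{\left(W \right)} = W^{2} - 7 W + \left(3 + W\right) \left(35 + W\right)$ ($A{\left(W \right)} = \left(W^{2} - 7 W\right) + \left(W + 3\right) \left(35 + W\right) = \left(W^{2} - 7 W\right) + \left(3 + W\right) \left(35 + W\right) = W^{2} - 7 W + \left(3 + W\right) \left(35 + W\right)$)
$A{\left(\frac{56}{14} \right)} \left(-473\right) = \left(105 + 2 \left(\frac{56}{14}\right)^{2} + 31 \cdot \frac{56}{14}\right) \left(-473\right) = \left(105 + 2 \left(56 \cdot \frac{1}{14}\right)^{2} + 31 \cdot 56 \cdot \frac{1}{14}\right) \left(-473\right) = \left(105 + 2 \cdot 4^{2} + 31 \cdot 4\right) \left(-473\right) = \left(105 + 2 \cdot 16 + 124\right) \left(-473\right) = \left(105 + 32 + 124\right) \left(-473\right) = 261 \left(-473\right) = -123453$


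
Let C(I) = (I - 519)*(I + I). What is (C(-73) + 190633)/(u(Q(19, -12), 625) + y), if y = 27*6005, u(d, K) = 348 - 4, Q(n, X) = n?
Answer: 5895/3457 ≈ 1.7052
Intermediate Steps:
u(d, K) = 344
y = 162135
C(I) = 2*I*(-519 + I) (C(I) = (-519 + I)*(2*I) = 2*I*(-519 + I))
(C(-73) + 190633)/(u(Q(19, -12), 625) + y) = (2*(-73)*(-519 - 73) + 190633)/(344 + 162135) = (2*(-73)*(-592) + 190633)/162479 = (86432 + 190633)*(1/162479) = 277065*(1/162479) = 5895/3457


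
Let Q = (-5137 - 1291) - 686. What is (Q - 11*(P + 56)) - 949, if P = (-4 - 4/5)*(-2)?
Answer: -43923/5 ≈ -8784.6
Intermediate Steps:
P = 48/5 (P = (-4 - 4*⅕)*(-2) = (-4 - ⅘)*(-2) = -24/5*(-2) = 48/5 ≈ 9.6000)
Q = -7114 (Q = -6428 - 686 = -7114)
(Q - 11*(P + 56)) - 949 = (-7114 - 11*(48/5 + 56)) - 949 = (-7114 - 11*328/5) - 949 = (-7114 - 3608/5) - 949 = -39178/5 - 949 = -43923/5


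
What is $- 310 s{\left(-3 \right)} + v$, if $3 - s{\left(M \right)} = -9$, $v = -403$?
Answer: $-4123$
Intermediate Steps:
$s{\left(M \right)} = 12$ ($s{\left(M \right)} = 3 - -9 = 3 + 9 = 12$)
$- 310 s{\left(-3 \right)} + v = \left(-310\right) 12 - 403 = -3720 - 403 = -4123$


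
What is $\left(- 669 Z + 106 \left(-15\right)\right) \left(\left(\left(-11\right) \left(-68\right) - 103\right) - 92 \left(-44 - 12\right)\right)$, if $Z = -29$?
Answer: $103250367$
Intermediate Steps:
$\left(- 669 Z + 106 \left(-15\right)\right) \left(\left(\left(-11\right) \left(-68\right) - 103\right) - 92 \left(-44 - 12\right)\right) = \left(\left(-669\right) \left(-29\right) + 106 \left(-15\right)\right) \left(\left(\left(-11\right) \left(-68\right) - 103\right) - 92 \left(-44 - 12\right)\right) = \left(19401 - 1590\right) \left(\left(748 - 103\right) - -5152\right) = 17811 \left(645 + 5152\right) = 17811 \cdot 5797 = 103250367$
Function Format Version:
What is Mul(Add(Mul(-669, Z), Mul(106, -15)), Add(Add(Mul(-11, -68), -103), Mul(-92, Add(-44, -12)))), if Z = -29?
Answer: 103250367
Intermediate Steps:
Mul(Add(Mul(-669, Z), Mul(106, -15)), Add(Add(Mul(-11, -68), -103), Mul(-92, Add(-44, -12)))) = Mul(Add(Mul(-669, -29), Mul(106, -15)), Add(Add(Mul(-11, -68), -103), Mul(-92, Add(-44, -12)))) = Mul(Add(19401, -1590), Add(Add(748, -103), Mul(-92, -56))) = Mul(17811, Add(645, 5152)) = Mul(17811, 5797) = 103250367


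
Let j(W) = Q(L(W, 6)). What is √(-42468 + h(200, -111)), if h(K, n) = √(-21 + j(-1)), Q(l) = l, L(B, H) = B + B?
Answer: √(-42468 + I*√23) ≈ 0.012 + 206.08*I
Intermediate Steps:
L(B, H) = 2*B
j(W) = 2*W
h(K, n) = I*√23 (h(K, n) = √(-21 + 2*(-1)) = √(-21 - 2) = √(-23) = I*√23)
√(-42468 + h(200, -111)) = √(-42468 + I*√23)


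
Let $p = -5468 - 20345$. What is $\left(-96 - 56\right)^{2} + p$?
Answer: $-2709$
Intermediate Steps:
$p = -25813$
$\left(-96 - 56\right)^{2} + p = \left(-96 - 56\right)^{2} - 25813 = \left(-152\right)^{2} - 25813 = 23104 - 25813 = -2709$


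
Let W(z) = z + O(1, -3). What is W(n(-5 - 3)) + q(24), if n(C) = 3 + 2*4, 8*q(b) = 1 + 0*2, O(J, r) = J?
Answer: 97/8 ≈ 12.125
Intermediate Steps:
q(b) = ⅛ (q(b) = (1 + 0*2)/8 = (1 + 0)/8 = (⅛)*1 = ⅛)
n(C) = 11 (n(C) = 3 + 8 = 11)
W(z) = 1 + z (W(z) = z + 1 = 1 + z)
W(n(-5 - 3)) + q(24) = (1 + 11) + ⅛ = 12 + ⅛ = 97/8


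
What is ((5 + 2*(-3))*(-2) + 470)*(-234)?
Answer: -110448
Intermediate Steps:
((5 + 2*(-3))*(-2) + 470)*(-234) = ((5 - 6)*(-2) + 470)*(-234) = (-1*(-2) + 470)*(-234) = (2 + 470)*(-234) = 472*(-234) = -110448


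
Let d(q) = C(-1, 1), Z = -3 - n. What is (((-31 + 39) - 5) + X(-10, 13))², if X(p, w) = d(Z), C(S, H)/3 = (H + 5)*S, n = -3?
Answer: 225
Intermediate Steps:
C(S, H) = 3*S*(5 + H) (C(S, H) = 3*((H + 5)*S) = 3*((5 + H)*S) = 3*(S*(5 + H)) = 3*S*(5 + H))
Z = 0 (Z = -3 - 1*(-3) = -3 + 3 = 0)
d(q) = -18 (d(q) = 3*(-1)*(5 + 1) = 3*(-1)*6 = -18)
X(p, w) = -18
(((-31 + 39) - 5) + X(-10, 13))² = (((-31 + 39) - 5) - 18)² = ((8 - 5) - 18)² = (3 - 18)² = (-15)² = 225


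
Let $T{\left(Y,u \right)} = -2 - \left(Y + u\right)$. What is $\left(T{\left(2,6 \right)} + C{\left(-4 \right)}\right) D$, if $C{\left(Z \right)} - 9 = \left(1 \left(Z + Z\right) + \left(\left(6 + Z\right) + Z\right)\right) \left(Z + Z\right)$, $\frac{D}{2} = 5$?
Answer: $790$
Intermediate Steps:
$T{\left(Y,u \right)} = -2 - Y - u$ ($T{\left(Y,u \right)} = -2 - \left(Y + u\right) = -2 - Y - u$)
$D = 10$ ($D = 2 \cdot 5 = 10$)
$C{\left(Z \right)} = 9 + 2 Z \left(6 + 4 Z\right)$ ($C{\left(Z \right)} = 9 + \left(1 \left(Z + Z\right) + \left(\left(6 + Z\right) + Z\right)\right) \left(Z + Z\right) = 9 + \left(1 \cdot 2 Z + \left(6 + 2 Z\right)\right) 2 Z = 9 + \left(2 Z + \left(6 + 2 Z\right)\right) 2 Z = 9 + \left(6 + 4 Z\right) 2 Z = 9 + 2 Z \left(6 + 4 Z\right)$)
$\left(T{\left(2,6 \right)} + C{\left(-4 \right)}\right) D = \left(\left(-2 - 2 - 6\right) + \left(9 + 8 \left(-4\right)^{2} + 12 \left(-4\right)\right)\right) 10 = \left(\left(-2 - 2 - 6\right) + \left(9 + 8 \cdot 16 - 48\right)\right) 10 = \left(-10 + \left(9 + 128 - 48\right)\right) 10 = \left(-10 + 89\right) 10 = 79 \cdot 10 = 790$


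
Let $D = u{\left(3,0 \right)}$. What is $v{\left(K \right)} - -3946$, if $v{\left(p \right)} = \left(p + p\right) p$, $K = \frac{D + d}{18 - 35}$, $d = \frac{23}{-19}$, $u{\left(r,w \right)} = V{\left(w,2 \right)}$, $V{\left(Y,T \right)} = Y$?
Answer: $\frac{411683292}{104329} \approx 3946.0$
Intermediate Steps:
$u{\left(r,w \right)} = w$
$d = - \frac{23}{19}$ ($d = 23 \left(- \frac{1}{19}\right) = - \frac{23}{19} \approx -1.2105$)
$D = 0$
$K = \frac{23}{323}$ ($K = \frac{0 - \frac{23}{19}}{18 - 35} = - \frac{23}{19 \left(-17\right)} = \left(- \frac{23}{19}\right) \left(- \frac{1}{17}\right) = \frac{23}{323} \approx 0.071207$)
$v{\left(p \right)} = 2 p^{2}$ ($v{\left(p \right)} = 2 p p = 2 p^{2}$)
$v{\left(K \right)} - -3946 = 2 \left(\frac{23}{323}\right)^{2} - -3946 = 2 \cdot \frac{529}{104329} + 3946 = \frac{1058}{104329} + 3946 = \frac{411683292}{104329}$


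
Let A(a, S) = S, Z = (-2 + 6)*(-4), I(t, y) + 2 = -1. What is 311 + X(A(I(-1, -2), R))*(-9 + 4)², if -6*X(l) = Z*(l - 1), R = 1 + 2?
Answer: 1333/3 ≈ 444.33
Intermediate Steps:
I(t, y) = -3 (I(t, y) = -2 - 1 = -3)
R = 3
Z = -16 (Z = 4*(-4) = -16)
X(l) = -8/3 + 8*l/3 (X(l) = -(-8)*(l - 1)/3 = -(-8)*(-1 + l)/3 = -(16 - 16*l)/6 = -8/3 + 8*l/3)
311 + X(A(I(-1, -2), R))*(-9 + 4)² = 311 + (-8/3 + (8/3)*3)*(-9 + 4)² = 311 + (-8/3 + 8)*(-5)² = 311 + (16/3)*25 = 311 + 400/3 = 1333/3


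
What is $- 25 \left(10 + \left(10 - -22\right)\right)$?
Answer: $-1050$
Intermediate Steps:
$- 25 \left(10 + \left(10 - -22\right)\right) = - 25 \left(10 + \left(10 + 22\right)\right) = - 25 \left(10 + 32\right) = \left(-25\right) 42 = -1050$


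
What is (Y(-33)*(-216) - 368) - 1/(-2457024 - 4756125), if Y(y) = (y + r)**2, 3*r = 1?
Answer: -1665256430735/7213149 ≈ -2.3086e+5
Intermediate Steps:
r = 1/3 (r = (1/3)*1 = 1/3 ≈ 0.33333)
Y(y) = (1/3 + y)**2 (Y(y) = (y + 1/3)**2 = (1/3 + y)**2)
(Y(-33)*(-216) - 368) - 1/(-2457024 - 4756125) = (((1 + 3*(-33))**2/9)*(-216) - 368) - 1/(-2457024 - 4756125) = (((1 - 99)**2/9)*(-216) - 368) - 1/(-7213149) = (((1/9)*(-98)**2)*(-216) - 368) - 1*(-1/7213149) = (((1/9)*9604)*(-216) - 368) + 1/7213149 = ((9604/9)*(-216) - 368) + 1/7213149 = (-230496 - 368) + 1/7213149 = -230864 + 1/7213149 = -1665256430735/7213149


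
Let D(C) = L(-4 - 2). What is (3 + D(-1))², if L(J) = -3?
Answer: 0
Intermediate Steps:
D(C) = -3
(3 + D(-1))² = (3 - 3)² = 0² = 0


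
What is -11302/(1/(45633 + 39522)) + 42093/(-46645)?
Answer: -44892165369543/46645 ≈ -9.6242e+8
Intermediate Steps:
-11302/(1/(45633 + 39522)) + 42093/(-46645) = -11302/(1/85155) + 42093*(-1/46645) = -11302/1/85155 - 42093/46645 = -11302*85155 - 42093/46645 = -962421810 - 42093/46645 = -44892165369543/46645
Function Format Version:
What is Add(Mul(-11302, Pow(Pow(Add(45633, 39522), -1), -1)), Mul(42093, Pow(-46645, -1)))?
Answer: Rational(-44892165369543, 46645) ≈ -9.6242e+8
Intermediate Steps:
Add(Mul(-11302, Pow(Pow(Add(45633, 39522), -1), -1)), Mul(42093, Pow(-46645, -1))) = Add(Mul(-11302, Pow(Pow(85155, -1), -1)), Mul(42093, Rational(-1, 46645))) = Add(Mul(-11302, Pow(Rational(1, 85155), -1)), Rational(-42093, 46645)) = Add(Mul(-11302, 85155), Rational(-42093, 46645)) = Add(-962421810, Rational(-42093, 46645)) = Rational(-44892165369543, 46645)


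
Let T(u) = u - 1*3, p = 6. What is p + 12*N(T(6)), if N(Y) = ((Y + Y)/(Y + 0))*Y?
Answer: 78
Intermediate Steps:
T(u) = -3 + u (T(u) = u - 3 = -3 + u)
N(Y) = 2*Y (N(Y) = ((2*Y)/Y)*Y = 2*Y)
p + 12*N(T(6)) = 6 + 12*(2*(-3 + 6)) = 6 + 12*(2*3) = 6 + 12*6 = 6 + 72 = 78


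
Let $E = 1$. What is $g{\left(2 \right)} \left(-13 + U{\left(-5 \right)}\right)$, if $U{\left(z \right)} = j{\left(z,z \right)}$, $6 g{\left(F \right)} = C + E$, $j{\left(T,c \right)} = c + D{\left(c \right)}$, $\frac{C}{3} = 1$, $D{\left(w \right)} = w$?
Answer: $- \frac{46}{3} \approx -15.333$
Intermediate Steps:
$C = 3$ ($C = 3 \cdot 1 = 3$)
$j{\left(T,c \right)} = 2 c$ ($j{\left(T,c \right)} = c + c = 2 c$)
$g{\left(F \right)} = \frac{2}{3}$ ($g{\left(F \right)} = \frac{3 + 1}{6} = \frac{1}{6} \cdot 4 = \frac{2}{3}$)
$U{\left(z \right)} = 2 z$
$g{\left(2 \right)} \left(-13 + U{\left(-5 \right)}\right) = \frac{2 \left(-13 + 2 \left(-5\right)\right)}{3} = \frac{2 \left(-13 - 10\right)}{3} = \frac{2}{3} \left(-23\right) = - \frac{46}{3}$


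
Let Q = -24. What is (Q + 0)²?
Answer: 576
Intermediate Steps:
(Q + 0)² = (-24 + 0)² = (-24)² = 576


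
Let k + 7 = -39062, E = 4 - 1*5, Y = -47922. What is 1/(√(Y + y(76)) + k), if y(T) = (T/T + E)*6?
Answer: -13023/508811561 - 7*I*√978/1526434683 ≈ -2.5595e-5 - 1.4341e-7*I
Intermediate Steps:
E = -1 (E = 4 - 5 = -1)
k = -39069 (k = -7 - 39062 = -39069)
y(T) = 0 (y(T) = (T/T - 1)*6 = (1 - 1)*6 = 0*6 = 0)
1/(√(Y + y(76)) + k) = 1/(√(-47922 + 0) - 39069) = 1/(√(-47922) - 39069) = 1/(7*I*√978 - 39069) = 1/(-39069 + 7*I*√978)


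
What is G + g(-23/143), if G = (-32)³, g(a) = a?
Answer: -4685847/143 ≈ -32768.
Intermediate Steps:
G = -32768
G + g(-23/143) = -32768 - 23/143 = -4685847/143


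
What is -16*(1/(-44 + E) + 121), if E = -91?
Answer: -261344/135 ≈ -1935.9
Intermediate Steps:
-16*(1/(-44 + E) + 121) = -16*(1/(-44 - 91) + 121) = -16*(1/(-135) + 121) = -16*(-1/135 + 121) = -16*16334/135 = -261344/135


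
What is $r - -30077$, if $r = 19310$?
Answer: $49387$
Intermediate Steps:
$r - -30077 = 19310 - -30077 = 19310 + 30077 = 49387$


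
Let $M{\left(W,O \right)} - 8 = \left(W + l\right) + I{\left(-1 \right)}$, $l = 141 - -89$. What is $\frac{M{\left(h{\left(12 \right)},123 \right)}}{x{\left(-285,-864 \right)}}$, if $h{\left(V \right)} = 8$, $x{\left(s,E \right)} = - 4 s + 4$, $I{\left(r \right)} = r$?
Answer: $\frac{245}{1144} \approx 0.21416$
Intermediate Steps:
$x{\left(s,E \right)} = 4 - 4 s$
$l = 230$ ($l = 141 + 89 = 230$)
$M{\left(W,O \right)} = 237 + W$ ($M{\left(W,O \right)} = 8 + \left(\left(W + 230\right) - 1\right) = 8 + \left(\left(230 + W\right) - 1\right) = 8 + \left(229 + W\right) = 237 + W$)
$\frac{M{\left(h{\left(12 \right)},123 \right)}}{x{\left(-285,-864 \right)}} = \frac{237 + 8}{4 - -1140} = \frac{245}{4 + 1140} = \frac{245}{1144}$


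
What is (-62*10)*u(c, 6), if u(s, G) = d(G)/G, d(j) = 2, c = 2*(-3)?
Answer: -620/3 ≈ -206.67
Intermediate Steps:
c = -6
u(s, G) = 2/G
(-62*10)*u(c, 6) = (-62*10)*(2/6) = -1240/6 = -620*⅓ = -620/3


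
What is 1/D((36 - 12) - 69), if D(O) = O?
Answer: -1/45 ≈ -0.022222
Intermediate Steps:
1/D((36 - 12) - 69) = 1/((36 - 12) - 69) = 1/(24 - 69) = 1/(-45) = -1/45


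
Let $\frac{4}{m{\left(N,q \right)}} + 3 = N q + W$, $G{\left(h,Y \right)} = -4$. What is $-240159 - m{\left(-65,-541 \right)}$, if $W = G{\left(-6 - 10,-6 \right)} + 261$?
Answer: $- \frac{8506191625}{35419} \approx -2.4016 \cdot 10^{5}$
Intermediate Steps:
$W = 257$ ($W = -4 + 261 = 257$)
$m{\left(N,q \right)} = \frac{4}{254 + N q}$ ($m{\left(N,q \right)} = \frac{4}{-3 + \left(N q + 257\right)} = \frac{4}{-3 + \left(257 + N q\right)} = \frac{4}{254 + N q}$)
$-240159 - m{\left(-65,-541 \right)} = -240159 - \frac{4}{254 - -35165} = -240159 - \frac{4}{254 + 35165} = -240159 - \frac{4}{35419} = - \frac{8506191625}{35419}$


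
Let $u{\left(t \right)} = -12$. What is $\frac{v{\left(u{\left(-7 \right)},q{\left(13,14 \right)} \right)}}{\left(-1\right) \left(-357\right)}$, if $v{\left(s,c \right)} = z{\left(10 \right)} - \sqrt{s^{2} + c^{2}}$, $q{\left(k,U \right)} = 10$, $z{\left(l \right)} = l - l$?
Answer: $- \frac{2 \sqrt{61}}{357} \approx -0.043755$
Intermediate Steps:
$z{\left(l \right)} = 0$
$v{\left(s,c \right)} = - \sqrt{c^{2} + s^{2}}$ ($v{\left(s,c \right)} = 0 - \sqrt{s^{2} + c^{2}} = 0 - \sqrt{c^{2} + s^{2}} = - \sqrt{c^{2} + s^{2}}$)
$\frac{v{\left(u{\left(-7 \right)},q{\left(13,14 \right)} \right)}}{\left(-1\right) \left(-357\right)} = \frac{\left(-1\right) \sqrt{10^{2} + \left(-12\right)^{2}}}{\left(-1\right) \left(-357\right)} = \frac{\left(-1\right) \sqrt{100 + 144}}{357} = - \sqrt{244} \cdot \frac{1}{357} = - 2 \sqrt{61} \cdot \frac{1}{357} = - \frac{2 \sqrt{61}}{357}$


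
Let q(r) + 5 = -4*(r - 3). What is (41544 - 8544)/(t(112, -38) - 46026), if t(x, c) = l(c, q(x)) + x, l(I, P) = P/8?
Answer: -264000/367753 ≈ -0.71787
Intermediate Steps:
q(r) = 7 - 4*r (q(r) = -5 - 4*(r - 3) = -5 - 4*(-3 + r) = -5 + (12 - 4*r) = 7 - 4*r)
l(I, P) = P/8 (l(I, P) = P*(1/8) = P/8)
t(x, c) = 7/8 + x/2 (t(x, c) = (7 - 4*x)/8 + x = (7/8 - x/2) + x = 7/8 + x/2)
(41544 - 8544)/(t(112, -38) - 46026) = (41544 - 8544)/((7/8 + (1/2)*112) - 46026) = 33000/((7/8 + 56) - 46026) = 33000/(455/8 - 46026) = 33000/(-367753/8) = 33000*(-8/367753) = -264000/367753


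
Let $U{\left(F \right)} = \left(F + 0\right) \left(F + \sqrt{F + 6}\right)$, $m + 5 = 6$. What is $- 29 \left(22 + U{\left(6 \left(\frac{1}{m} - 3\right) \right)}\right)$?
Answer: $-4814 + 348 i \sqrt{6} \approx -4814.0 + 852.42 i$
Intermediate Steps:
$m = 1$ ($m = -5 + 6 = 1$)
$U{\left(F \right)} = F \left(F + \sqrt{6 + F}\right)$
$- 29 \left(22 + U{\left(6 \left(\frac{1}{m} - 3\right) \right)}\right) = - 29 \left(22 + 6 \left(1^{-1} - 3\right) \left(6 \left(1^{-1} - 3\right) + \sqrt{6 + 6 \left(1^{-1} - 3\right)}\right)\right) = - 29 \left(22 + 6 \left(1 - 3\right) \left(6 \left(1 - 3\right) + \sqrt{6 + 6 \left(1 - 3\right)}\right)\right) = - 29 \left(22 + 6 \left(-2\right) \left(6 \left(-2\right) + \sqrt{6 + 6 \left(-2\right)}\right)\right) = - 29 \left(22 - 12 \left(-12 + \sqrt{6 - 12}\right)\right) = - 29 \left(22 - 12 \left(-12 + \sqrt{-6}\right)\right) = - 29 \left(22 - 12 \left(-12 + i \sqrt{6}\right)\right) = - 29 \left(22 + \left(144 - 12 i \sqrt{6}\right)\right) = - 29 \left(166 - 12 i \sqrt{6}\right) = -4814 + 348 i \sqrt{6}$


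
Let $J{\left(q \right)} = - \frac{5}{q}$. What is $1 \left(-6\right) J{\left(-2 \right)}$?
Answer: $-15$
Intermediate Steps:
$1 \left(-6\right) J{\left(-2 \right)} = 1 \left(-6\right) \left(- \frac{5}{-2}\right) = - 6 \left(\left(-5\right) \left(- \frac{1}{2}\right)\right) = \left(-6\right) \frac{5}{2} = -15$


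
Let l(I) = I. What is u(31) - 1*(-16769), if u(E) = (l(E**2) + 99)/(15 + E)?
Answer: 386217/23 ≈ 16792.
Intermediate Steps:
u(E) = (99 + E**2)/(15 + E) (u(E) = (E**2 + 99)/(15 + E) = (99 + E**2)/(15 + E))
u(31) - 1*(-16769) = (99 + 31**2)/(15 + 31) - 1*(-16769) = (99 + 961)/46 + 16769 = (1/46)*1060 + 16769 = 530/23 + 16769 = 386217/23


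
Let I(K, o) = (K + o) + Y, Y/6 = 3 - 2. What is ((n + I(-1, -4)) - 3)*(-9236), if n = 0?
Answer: 18472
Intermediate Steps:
Y = 6 (Y = 6*(3 - 2) = 6*1 = 6)
I(K, o) = 6 + K + o (I(K, o) = (K + o) + 6 = 6 + K + o)
((n + I(-1, -4)) - 3)*(-9236) = ((0 + (6 - 1 - 4)) - 3)*(-9236) = ((0 + 1) - 3)*(-9236) = (1 - 3)*(-9236) = -2*(-9236) = 18472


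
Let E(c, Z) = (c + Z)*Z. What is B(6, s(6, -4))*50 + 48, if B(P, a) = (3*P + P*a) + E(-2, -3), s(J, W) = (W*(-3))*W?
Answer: -12702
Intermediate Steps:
E(c, Z) = Z*(Z + c) (E(c, Z) = (Z + c)*Z = Z*(Z + c))
s(J, W) = -3*W² (s(J, W) = (-3*W)*W = -3*W²)
B(P, a) = 15 + 3*P + P*a (B(P, a) = (3*P + P*a) - 3*(-3 - 2) = (3*P + P*a) - 3*(-5) = (3*P + P*a) + 15 = 15 + 3*P + P*a)
B(6, s(6, -4))*50 + 48 = (15 + 3*6 + 6*(-3*(-4)²))*50 + 48 = (15 + 18 + 6*(-3*16))*50 + 48 = (15 + 18 + 6*(-48))*50 + 48 = (15 + 18 - 288)*50 + 48 = -255*50 + 48 = -12750 + 48 = -12702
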